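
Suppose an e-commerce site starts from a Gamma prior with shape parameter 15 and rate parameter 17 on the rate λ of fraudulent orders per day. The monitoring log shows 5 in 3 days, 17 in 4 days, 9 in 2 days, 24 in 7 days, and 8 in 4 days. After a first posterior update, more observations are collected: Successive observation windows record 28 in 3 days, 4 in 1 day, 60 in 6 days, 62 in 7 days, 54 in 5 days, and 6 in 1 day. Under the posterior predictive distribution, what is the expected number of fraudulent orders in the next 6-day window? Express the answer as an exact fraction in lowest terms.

146/5

Total count: 5 + 17 + 9 + 24 + 8 = 63.
Total exposure: 3 + 4 + 2 + 7 + 4 = 20 days.
After the first batch: Gamma(15 + 63, 17 + 20) = Gamma(78, 37).
Total count: 28 + 4 + 60 + 62 + 54 + 6 = 214.
Total exposure: 3 + 1 + 6 + 7 + 5 + 1 = 23 days.
After the second batch: Gamma(78 + 214, 37 + 23) = Gamma(292, 60).
Predictive mean over a 6-day window = T·E[λ|data] = 6·292/60 = 146/5.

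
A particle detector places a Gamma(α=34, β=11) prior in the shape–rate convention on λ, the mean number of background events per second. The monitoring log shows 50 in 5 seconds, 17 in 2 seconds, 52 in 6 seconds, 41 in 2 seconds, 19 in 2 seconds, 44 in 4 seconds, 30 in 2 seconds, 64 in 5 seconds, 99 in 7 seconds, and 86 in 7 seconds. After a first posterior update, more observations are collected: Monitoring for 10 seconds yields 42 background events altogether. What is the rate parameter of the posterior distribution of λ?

63

Total count: 50 + 17 + 52 + 41 + 19 + 44 + 30 + 64 + 99 + 86 = 502.
Total exposure: 5 + 2 + 6 + 2 + 2 + 4 + 2 + 5 + 7 + 7 = 42 seconds.
After the first batch: Gamma(34 + 502, 11 + 42) = Gamma(536, 53).
Total count 42 over total exposure 10 seconds.
After the second batch: Gamma(536 + 42, 53 + 10) = Gamma(578, 63).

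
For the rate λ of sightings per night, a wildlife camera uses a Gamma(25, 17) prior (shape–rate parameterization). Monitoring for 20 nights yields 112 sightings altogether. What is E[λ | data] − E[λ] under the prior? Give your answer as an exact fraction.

Total count 112 over total exposure 20 nights.
The Gamma prior is conjugate for the Poisson rate, so λ | data ~ Gamma(25+112, 17+20) = Gamma(137, 37).
Posterior mean = 137/37 = 137/37; prior mean = 25/17 = 25/17. Difference = 137/37 − 25/17 = 1404/629.

1404/629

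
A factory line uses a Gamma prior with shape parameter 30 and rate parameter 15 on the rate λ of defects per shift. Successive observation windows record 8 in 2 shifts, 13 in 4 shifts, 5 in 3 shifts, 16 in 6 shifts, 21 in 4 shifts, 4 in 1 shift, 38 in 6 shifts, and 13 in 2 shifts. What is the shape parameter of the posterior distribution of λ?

Total count: 8 + 13 + 5 + 16 + 21 + 4 + 38 + 13 = 118.
Total exposure: 2 + 4 + 3 + 6 + 4 + 1 + 6 + 2 = 28 shifts.
By Gamma–Poisson conjugacy, the posterior is Gamma(α + Σx, β + Σt) = Gamma(30 + 118, 15 + 28) = Gamma(148, 43).

148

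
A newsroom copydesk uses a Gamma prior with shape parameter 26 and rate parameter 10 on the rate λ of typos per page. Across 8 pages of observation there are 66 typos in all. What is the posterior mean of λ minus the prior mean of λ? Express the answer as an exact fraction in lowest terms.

Total count 66 over total exposure 8 pages.
Gamma(α, β) with Poisson data over total exposure Σt gives posterior Gamma(α+Σx, β+Σt) = Gamma(92, 18).
Posterior mean = 92/18 = 46/9; prior mean = 26/10 = 13/5. Difference = 46/9 − 13/5 = 113/45.

113/45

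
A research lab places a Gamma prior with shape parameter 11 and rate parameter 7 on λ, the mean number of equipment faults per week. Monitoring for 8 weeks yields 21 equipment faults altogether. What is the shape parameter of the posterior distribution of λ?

Total count 21 over total exposure 8 weeks.
Posterior: α' = 11 + 21 = 32, β' = 7 + 8 = 15.

32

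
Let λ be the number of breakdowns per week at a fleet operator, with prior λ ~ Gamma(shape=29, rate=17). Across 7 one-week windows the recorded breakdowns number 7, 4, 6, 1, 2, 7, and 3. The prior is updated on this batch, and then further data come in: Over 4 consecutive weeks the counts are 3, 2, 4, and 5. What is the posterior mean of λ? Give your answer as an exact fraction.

Total count: 7 + 4 + 6 + 1 + 2 + 7 + 3 = 30.
Total exposure: 7 weeks.
After the first batch: Gamma(29 + 30, 17 + 7) = Gamma(59, 24).
Total count: 3 + 2 + 4 + 5 = 14.
Total exposure: 4 weeks.
After the second batch: Gamma(59 + 14, 24 + 4) = Gamma(73, 28).
Posterior mean = α'/β' = 73/28.

73/28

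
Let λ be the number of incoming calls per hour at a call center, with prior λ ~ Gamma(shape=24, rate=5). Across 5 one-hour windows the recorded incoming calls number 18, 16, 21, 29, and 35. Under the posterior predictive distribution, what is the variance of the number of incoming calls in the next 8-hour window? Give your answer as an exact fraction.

Total count: 18 + 16 + 21 + 29 + 35 = 119.
Total exposure: 5 hours.
Posterior: α' = 24 + 119 = 143, β' = 5 + 5 = 10.
The posterior predictive for a window of length T is Negative Binomial with variance T·α'·(β'+T)/β'² = 8·143·18/100 = 5148/25.

5148/25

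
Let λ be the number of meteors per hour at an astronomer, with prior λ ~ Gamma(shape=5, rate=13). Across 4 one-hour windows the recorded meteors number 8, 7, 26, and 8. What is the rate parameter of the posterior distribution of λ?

Total count: 8 + 7 + 26 + 8 = 49.
Total exposure: 4 hours.
The Gamma prior is conjugate for the Poisson rate, so λ | data ~ Gamma(5+49, 13+4) = Gamma(54, 17).

17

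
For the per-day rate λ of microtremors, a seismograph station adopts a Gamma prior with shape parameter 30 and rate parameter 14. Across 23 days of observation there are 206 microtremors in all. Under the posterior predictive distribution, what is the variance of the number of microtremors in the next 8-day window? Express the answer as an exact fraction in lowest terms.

Total count 206 over total exposure 23 days.
The Gamma prior is conjugate for the Poisson rate, so λ | data ~ Gamma(30+206, 14+23) = Gamma(236, 37).
The posterior predictive for a window of length T is Negative Binomial with variance T·α'·(β'+T)/β'² = 8·236·45/1369 = 84960/1369.

84960/1369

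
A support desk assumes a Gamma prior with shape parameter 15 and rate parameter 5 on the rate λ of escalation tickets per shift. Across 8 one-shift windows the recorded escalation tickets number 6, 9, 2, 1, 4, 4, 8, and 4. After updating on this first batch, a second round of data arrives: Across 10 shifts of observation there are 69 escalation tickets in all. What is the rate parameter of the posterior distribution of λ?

Total count: 6 + 9 + 2 + 1 + 4 + 4 + 8 + 4 = 38.
Total exposure: 8 shifts.
After the first batch: Gamma(15 + 38, 5 + 8) = Gamma(53, 13).
Total count 69 over total exposure 10 shifts.
After the second batch: Gamma(53 + 69, 13 + 10) = Gamma(122, 23).

23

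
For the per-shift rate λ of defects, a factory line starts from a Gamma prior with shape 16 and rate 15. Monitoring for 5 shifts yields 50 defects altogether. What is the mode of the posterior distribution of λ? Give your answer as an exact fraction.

13/4

Total count 50 over total exposure 5 shifts.
By Gamma–Poisson conjugacy, the posterior is Gamma(α + Σx, β + Σt) = Gamma(16 + 50, 15 + 5) = Gamma(66, 20).
Posterior mode = (α'−1)/β' = 65/20 = 13/4.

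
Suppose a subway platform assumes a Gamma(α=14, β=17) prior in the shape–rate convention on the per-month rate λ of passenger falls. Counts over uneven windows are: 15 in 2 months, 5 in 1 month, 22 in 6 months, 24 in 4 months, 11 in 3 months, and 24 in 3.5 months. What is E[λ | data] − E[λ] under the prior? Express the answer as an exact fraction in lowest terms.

2888/1241

Total count: 15 + 5 + 22 + 24 + 11 + 24 = 101.
Total exposure: 2 + 1 + 6 + 4 + 3 + 3.5 = 19.5 months.
Gamma(α, β) with Poisson data over total exposure Σt gives posterior Gamma(α+Σx, β+Σt) = Gamma(115, 73/2).
Posterior mean = 115/(73/2) = 230/73; prior mean = 14/17 = 14/17. Difference = 230/73 − 14/17 = 2888/1241.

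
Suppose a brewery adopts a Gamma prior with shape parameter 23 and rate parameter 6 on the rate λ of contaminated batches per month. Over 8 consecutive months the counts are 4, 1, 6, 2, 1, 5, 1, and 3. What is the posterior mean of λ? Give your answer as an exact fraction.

Total count: 4 + 1 + 6 + 2 + 1 + 5 + 1 + 3 = 23.
Total exposure: 8 months.
Conjugate update: add total count to the shape and total exposure to the rate, giving Gamma(46, 14).
Posterior mean = α'/β' = 46/14 = 23/7.

23/7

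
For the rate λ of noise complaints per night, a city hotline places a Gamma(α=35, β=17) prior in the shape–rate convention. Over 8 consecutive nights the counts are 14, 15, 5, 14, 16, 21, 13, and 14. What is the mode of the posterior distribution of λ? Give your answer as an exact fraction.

146/25

Total count: 14 + 15 + 5 + 14 + 16 + 21 + 13 + 14 = 112.
Total exposure: 8 nights.
By Gamma–Poisson conjugacy, the posterior is Gamma(α + Σx, β + Σt) = Gamma(35 + 112, 17 + 8) = Gamma(147, 25).
Posterior mode = (α'−1)/β' = 146/25.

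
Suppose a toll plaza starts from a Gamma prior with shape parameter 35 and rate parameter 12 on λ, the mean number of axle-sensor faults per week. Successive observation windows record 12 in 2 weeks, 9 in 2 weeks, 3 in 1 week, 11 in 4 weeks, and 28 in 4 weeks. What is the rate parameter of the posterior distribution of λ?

Total count: 12 + 9 + 3 + 11 + 28 = 63.
Total exposure: 2 + 2 + 1 + 4 + 4 = 13 weeks.
Gamma(α, β) with Poisson data over total exposure Σt gives posterior Gamma(α+Σx, β+Σt) = Gamma(98, 25).

25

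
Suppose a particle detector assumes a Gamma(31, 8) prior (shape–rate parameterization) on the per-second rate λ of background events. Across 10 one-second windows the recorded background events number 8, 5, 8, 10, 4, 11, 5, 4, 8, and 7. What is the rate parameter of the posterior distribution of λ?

18

Total count: 8 + 5 + 8 + 10 + 4 + 11 + 5 + 4 + 8 + 7 = 70.
Total exposure: 10 seconds.
The Gamma prior is conjugate for the Poisson rate, so λ | data ~ Gamma(31+70, 8+10) = Gamma(101, 18).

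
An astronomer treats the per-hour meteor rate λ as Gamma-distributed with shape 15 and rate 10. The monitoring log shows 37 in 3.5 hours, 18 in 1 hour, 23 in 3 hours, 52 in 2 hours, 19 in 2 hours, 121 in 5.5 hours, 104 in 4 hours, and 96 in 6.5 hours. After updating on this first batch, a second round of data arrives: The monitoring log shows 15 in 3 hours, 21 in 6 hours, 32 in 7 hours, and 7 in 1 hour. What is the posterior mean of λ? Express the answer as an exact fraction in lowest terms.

Total count: 37 + 18 + 23 + 52 + 19 + 121 + 104 + 96 = 470.
Total exposure: 3.5 + 1 + 3 + 2 + 2 + 5.5 + 4 + 6.5 = 27.5 hours.
After the first batch: Gamma(15 + 470, 10 + 27.5) = Gamma(485, 75/2).
Total count: 15 + 21 + 32 + 7 = 75.
Total exposure: 3 + 6 + 7 + 1 = 17 hours.
After the second batch: Gamma(485 + 75, 75/2 + 17) = Gamma(560, 109/2).
Posterior mean = α'/β' = 560/(109/2) = 1120/109.

1120/109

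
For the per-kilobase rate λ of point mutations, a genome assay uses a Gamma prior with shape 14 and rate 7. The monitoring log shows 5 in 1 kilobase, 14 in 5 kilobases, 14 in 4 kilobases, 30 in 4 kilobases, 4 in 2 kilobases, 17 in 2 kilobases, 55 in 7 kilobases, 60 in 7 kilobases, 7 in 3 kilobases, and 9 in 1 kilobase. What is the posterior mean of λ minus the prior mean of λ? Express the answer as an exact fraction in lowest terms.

Total count: 5 + 14 + 14 + 30 + 4 + 17 + 55 + 60 + 7 + 9 = 215.
Total exposure: 1 + 5 + 4 + 4 + 2 + 2 + 7 + 7 + 3 + 1 = 36 kilobases.
By Gamma–Poisson conjugacy, the posterior is Gamma(α + Σx, β + Σt) = Gamma(14 + 215, 7 + 36) = Gamma(229, 43).
Posterior mean = 229/43 = 229/43; prior mean = 14/7 = 2. Difference = 229/43 − 2 = 143/43.

143/43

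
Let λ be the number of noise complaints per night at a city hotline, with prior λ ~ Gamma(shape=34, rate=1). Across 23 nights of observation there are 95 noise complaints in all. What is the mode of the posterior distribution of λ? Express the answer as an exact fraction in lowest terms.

Total count 95 over total exposure 23 nights.
The Gamma prior is conjugate for the Poisson rate, so λ | data ~ Gamma(34+95, 1+23) = Gamma(129, 24).
Posterior mode = (α'−1)/β' = 128/24 = 16/3.

16/3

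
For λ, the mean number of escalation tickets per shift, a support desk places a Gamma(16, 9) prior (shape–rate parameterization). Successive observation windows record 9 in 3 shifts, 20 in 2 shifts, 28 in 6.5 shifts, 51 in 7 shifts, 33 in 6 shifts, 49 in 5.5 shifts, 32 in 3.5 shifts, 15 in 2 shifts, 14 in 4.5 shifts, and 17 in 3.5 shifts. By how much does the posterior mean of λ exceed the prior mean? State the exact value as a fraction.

Total count: 9 + 20 + 28 + 51 + 33 + 49 + 32 + 15 + 14 + 17 = 268.
Total exposure: 3 + 2 + 6.5 + 7 + 6 + 5.5 + 3.5 + 2 + 4.5 + 3.5 = 43.5 shifts.
The Gamma prior is conjugate for the Poisson rate, so λ | data ~ Gamma(16+268, 9+43.5) = Gamma(284, 105/2).
Posterior mean = 284/(105/2) = 568/105; prior mean = 16/9 = 16/9. Difference = 568/105 − 16/9 = 1144/315.

1144/315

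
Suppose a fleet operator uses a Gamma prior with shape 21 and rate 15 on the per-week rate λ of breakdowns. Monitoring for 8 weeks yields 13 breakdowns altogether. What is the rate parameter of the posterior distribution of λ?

23

Total count 13 over total exposure 8 weeks.
Gamma(α, β) with Poisson data over total exposure Σt gives posterior Gamma(α+Σx, β+Σt) = Gamma(34, 23).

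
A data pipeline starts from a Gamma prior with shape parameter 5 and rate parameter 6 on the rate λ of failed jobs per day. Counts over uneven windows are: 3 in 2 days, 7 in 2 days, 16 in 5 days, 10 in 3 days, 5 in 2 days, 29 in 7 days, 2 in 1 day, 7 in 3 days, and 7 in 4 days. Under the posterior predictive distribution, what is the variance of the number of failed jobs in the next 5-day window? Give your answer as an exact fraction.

104/7

Total count: 3 + 7 + 16 + 10 + 5 + 29 + 2 + 7 + 7 = 86.
Total exposure: 2 + 2 + 5 + 3 + 2 + 7 + 1 + 3 + 4 = 29 days.
Conjugate update: add total count to the shape and total exposure to the rate, giving Gamma(91, 35).
The posterior predictive for a window of length T is Negative Binomial with variance T·α'·(β'+T)/β'² = 5·91·40/1225 = 104/7.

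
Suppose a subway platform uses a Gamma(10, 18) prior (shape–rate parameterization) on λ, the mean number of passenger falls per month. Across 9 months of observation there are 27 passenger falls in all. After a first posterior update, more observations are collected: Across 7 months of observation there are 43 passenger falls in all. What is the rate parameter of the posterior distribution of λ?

34

Total count 27 over total exposure 9 months.
After the first batch: Gamma(10 + 27, 18 + 9) = Gamma(37, 27).
Total count 43 over total exposure 7 months.
After the second batch: Gamma(37 + 43, 27 + 7) = Gamma(80, 34).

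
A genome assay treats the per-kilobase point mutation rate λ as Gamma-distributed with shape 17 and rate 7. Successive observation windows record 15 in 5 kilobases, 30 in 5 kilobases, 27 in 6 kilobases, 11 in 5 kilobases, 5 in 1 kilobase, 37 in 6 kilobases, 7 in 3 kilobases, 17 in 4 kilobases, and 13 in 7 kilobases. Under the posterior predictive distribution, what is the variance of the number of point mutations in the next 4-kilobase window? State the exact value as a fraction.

37948/2401

Total count: 15 + 30 + 27 + 11 + 5 + 37 + 7 + 17 + 13 = 162.
Total exposure: 5 + 5 + 6 + 5 + 1 + 6 + 3 + 4 + 7 = 42 kilobases.
Gamma(α, β) with Poisson data over total exposure Σt gives posterior Gamma(α+Σx, β+Σt) = Gamma(179, 49).
The posterior predictive for a window of length T is Negative Binomial with variance T·α'·(β'+T)/β'² = 4·179·53/2401 = 37948/2401.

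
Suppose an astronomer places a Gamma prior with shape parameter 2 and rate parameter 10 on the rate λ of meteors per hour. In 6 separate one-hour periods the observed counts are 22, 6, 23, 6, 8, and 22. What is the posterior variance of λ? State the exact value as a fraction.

Total count: 22 + 6 + 23 + 6 + 8 + 22 = 87.
Total exposure: 6 hours.
Conjugate update: add total count to the shape and total exposure to the rate, giving Gamma(89, 16).
Posterior variance = α'/β'² = 89/256.

89/256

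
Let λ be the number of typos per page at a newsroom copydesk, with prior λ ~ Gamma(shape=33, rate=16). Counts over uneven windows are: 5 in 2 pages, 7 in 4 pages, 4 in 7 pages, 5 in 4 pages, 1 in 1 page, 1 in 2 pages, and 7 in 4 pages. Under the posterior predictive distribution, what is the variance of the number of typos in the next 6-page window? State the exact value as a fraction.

Total count: 5 + 7 + 4 + 5 + 1 + 1 + 7 = 30.
Total exposure: 2 + 4 + 7 + 4 + 1 + 2 + 4 = 24 pages.
Conjugate update: add total count to the shape and total exposure to the rate, giving Gamma(63, 40).
The posterior predictive for a window of length T is Negative Binomial with variance T·α'·(β'+T)/β'² = 6·63·46/1600 = 4347/400.

4347/400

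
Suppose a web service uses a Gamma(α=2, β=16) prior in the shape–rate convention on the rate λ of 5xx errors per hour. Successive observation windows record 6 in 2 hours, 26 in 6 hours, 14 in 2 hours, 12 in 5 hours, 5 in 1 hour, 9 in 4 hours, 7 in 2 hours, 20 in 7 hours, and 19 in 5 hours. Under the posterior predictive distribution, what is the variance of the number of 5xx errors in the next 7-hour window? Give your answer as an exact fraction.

Total count: 6 + 26 + 14 + 12 + 5 + 9 + 7 + 20 + 19 = 118.
Total exposure: 2 + 6 + 2 + 5 + 1 + 4 + 2 + 7 + 5 = 34 hours.
The Gamma prior is conjugate for the Poisson rate, so λ | data ~ Gamma(2+118, 16+34) = Gamma(120, 50).
The posterior predictive for a window of length T is Negative Binomial with variance T·α'·(β'+T)/β'² = 7·120·57/2500 = 2394/125.

2394/125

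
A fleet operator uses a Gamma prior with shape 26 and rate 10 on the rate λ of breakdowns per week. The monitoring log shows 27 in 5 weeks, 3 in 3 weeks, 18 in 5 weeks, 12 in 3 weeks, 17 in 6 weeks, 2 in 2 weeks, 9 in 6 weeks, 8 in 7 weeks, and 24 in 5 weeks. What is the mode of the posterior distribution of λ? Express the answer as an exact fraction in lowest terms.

145/52

Total count: 27 + 3 + 18 + 12 + 17 + 2 + 9 + 8 + 24 = 120.
Total exposure: 5 + 3 + 5 + 3 + 6 + 2 + 6 + 7 + 5 = 42 weeks.
The Gamma prior is conjugate for the Poisson rate, so λ | data ~ Gamma(26+120, 10+42) = Gamma(146, 52).
Posterior mode = (α'−1)/β' = 145/52.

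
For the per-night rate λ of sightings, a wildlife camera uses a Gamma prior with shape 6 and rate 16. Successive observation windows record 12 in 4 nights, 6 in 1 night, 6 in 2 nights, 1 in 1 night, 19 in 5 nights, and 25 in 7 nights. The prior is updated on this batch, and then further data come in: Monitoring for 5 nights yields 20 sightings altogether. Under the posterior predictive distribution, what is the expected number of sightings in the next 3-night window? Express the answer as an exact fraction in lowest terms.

285/41

Total count: 12 + 6 + 6 + 1 + 19 + 25 = 69.
Total exposure: 4 + 1 + 2 + 1 + 5 + 7 = 20 nights.
After the first batch: Gamma(6 + 69, 16 + 20) = Gamma(75, 36).
Total count 20 over total exposure 5 nights.
After the second batch: Gamma(75 + 20, 36 + 5) = Gamma(95, 41).
Predictive mean over a 3-night window = T·E[λ|data] = 3·95/41 = 285/41.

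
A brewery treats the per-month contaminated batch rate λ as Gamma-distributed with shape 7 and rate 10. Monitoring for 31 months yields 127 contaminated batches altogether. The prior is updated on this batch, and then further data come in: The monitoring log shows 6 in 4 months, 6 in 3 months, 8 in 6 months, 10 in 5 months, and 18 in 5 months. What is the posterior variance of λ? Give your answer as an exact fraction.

Total count 127 over total exposure 31 months.
After the first batch: Gamma(7 + 127, 10 + 31) = Gamma(134, 41).
Total count: 6 + 6 + 8 + 10 + 18 = 48.
Total exposure: 4 + 3 + 6 + 5 + 5 = 23 months.
After the second batch: Gamma(134 + 48, 41 + 23) = Gamma(182, 64).
Posterior variance = α'/β'² = 182/4096 = 91/2048.

91/2048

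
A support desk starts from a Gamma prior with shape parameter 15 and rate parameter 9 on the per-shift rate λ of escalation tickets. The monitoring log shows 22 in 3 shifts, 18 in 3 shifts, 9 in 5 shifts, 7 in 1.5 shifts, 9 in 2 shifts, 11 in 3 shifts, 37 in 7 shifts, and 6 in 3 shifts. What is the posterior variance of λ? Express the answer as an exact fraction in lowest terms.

Total count: 22 + 18 + 9 + 7 + 9 + 11 + 37 + 6 = 119.
Total exposure: 3 + 3 + 5 + 1.5 + 2 + 3 + 7 + 3 = 27.5 shifts.
Conjugate update: add total count to the shape and total exposure to the rate, giving Gamma(134, 73/2).
Posterior variance = α'/β'² = 134/(5329/4) = 536/5329.

536/5329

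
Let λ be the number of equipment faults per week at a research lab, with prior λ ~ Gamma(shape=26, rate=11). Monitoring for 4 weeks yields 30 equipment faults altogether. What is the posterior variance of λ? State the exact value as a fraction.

Total count 30 over total exposure 4 weeks.
Conjugate update: add total count to the shape and total exposure to the rate, giving Gamma(56, 15).
Posterior variance = α'/β'² = 56/225.

56/225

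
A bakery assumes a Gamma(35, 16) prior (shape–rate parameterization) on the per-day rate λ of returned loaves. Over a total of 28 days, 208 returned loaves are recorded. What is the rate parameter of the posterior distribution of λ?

Total count 208 over total exposure 28 days.
By Gamma–Poisson conjugacy, the posterior is Gamma(α + Σx, β + Σt) = Gamma(35 + 208, 16 + 28) = Gamma(243, 44).

44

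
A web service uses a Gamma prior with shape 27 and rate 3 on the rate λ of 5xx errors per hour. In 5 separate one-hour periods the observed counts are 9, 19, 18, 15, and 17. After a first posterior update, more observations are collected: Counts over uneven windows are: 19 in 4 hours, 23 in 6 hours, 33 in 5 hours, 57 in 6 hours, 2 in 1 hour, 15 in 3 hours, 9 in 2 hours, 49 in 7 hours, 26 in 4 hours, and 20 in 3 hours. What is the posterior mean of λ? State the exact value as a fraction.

358/49

Total count: 9 + 19 + 18 + 15 + 17 = 78.
Total exposure: 5 hours.
After the first batch: Gamma(27 + 78, 3 + 5) = Gamma(105, 8).
Total count: 19 + 23 + 33 + 57 + 2 + 15 + 9 + 49 + 26 + 20 = 253.
Total exposure: 4 + 6 + 5 + 6 + 1 + 3 + 2 + 7 + 4 + 3 = 41 hours.
After the second batch: Gamma(105 + 253, 8 + 41) = Gamma(358, 49).
Posterior mean = α'/β' = 358/49.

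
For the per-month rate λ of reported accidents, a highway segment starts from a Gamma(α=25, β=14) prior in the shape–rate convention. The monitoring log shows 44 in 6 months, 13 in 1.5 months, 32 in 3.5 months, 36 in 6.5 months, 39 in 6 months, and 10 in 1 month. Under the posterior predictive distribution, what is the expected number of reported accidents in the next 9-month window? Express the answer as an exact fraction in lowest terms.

3582/77

Total count: 44 + 13 + 32 + 36 + 39 + 10 = 174.
Total exposure: 6 + 1.5 + 3.5 + 6.5 + 6 + 1 = 24.5 months.
Conjugate update: add total count to the shape and total exposure to the rate, giving Gamma(199, 77/2).
Predictive mean over a 9-month window = T·E[λ|data] = 9·199/(77/2) = 3582/77.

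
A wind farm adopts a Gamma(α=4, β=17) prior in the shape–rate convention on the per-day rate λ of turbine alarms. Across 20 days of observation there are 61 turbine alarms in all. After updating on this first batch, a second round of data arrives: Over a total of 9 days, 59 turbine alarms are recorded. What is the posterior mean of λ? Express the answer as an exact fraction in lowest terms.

Total count 61 over total exposure 20 days.
After the first batch: Gamma(4 + 61, 17 + 20) = Gamma(65, 37).
Total count 59 over total exposure 9 days.
After the second batch: Gamma(65 + 59, 37 + 9) = Gamma(124, 46).
Posterior mean = α'/β' = 124/46 = 62/23.

62/23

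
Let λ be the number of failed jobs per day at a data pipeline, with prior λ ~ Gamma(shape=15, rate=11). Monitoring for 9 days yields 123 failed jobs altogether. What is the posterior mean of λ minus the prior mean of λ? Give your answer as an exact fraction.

609/110

Total count 123 over total exposure 9 days.
By Gamma–Poisson conjugacy, the posterior is Gamma(α + Σx, β + Σt) = Gamma(15 + 123, 11 + 9) = Gamma(138, 20).
Posterior mean = 138/20 = 69/10; prior mean = 15/11 = 15/11. Difference = 69/10 − 15/11 = 609/110.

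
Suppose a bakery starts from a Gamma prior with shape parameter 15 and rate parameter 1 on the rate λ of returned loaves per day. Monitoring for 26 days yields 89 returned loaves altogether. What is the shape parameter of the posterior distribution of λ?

Total count 89 over total exposure 26 days.
The Gamma prior is conjugate for the Poisson rate, so λ | data ~ Gamma(15+89, 1+26) = Gamma(104, 27).

104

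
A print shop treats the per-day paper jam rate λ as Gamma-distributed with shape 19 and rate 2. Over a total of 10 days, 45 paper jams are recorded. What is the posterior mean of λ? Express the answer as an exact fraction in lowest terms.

16/3

Total count 45 over total exposure 10 days.
The Gamma prior is conjugate for the Poisson rate, so λ | data ~ Gamma(19+45, 2+10) = Gamma(64, 12).
Posterior mean = α'/β' = 64/12 = 16/3.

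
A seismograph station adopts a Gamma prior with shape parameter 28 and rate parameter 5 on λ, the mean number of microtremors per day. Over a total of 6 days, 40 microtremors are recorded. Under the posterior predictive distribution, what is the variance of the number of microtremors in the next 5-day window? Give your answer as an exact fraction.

Total count 40 over total exposure 6 days.
Gamma(α, β) with Poisson data over total exposure Σt gives posterior Gamma(α+Σx, β+Σt) = Gamma(68, 11).
The posterior predictive for a window of length T is Negative Binomial with variance T·α'·(β'+T)/β'² = 5·68·16/121 = 5440/121.

5440/121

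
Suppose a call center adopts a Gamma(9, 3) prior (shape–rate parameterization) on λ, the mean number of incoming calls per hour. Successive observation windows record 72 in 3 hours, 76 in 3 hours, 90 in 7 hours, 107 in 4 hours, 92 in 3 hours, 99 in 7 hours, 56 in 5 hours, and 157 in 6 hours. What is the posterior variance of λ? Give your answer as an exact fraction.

Total count: 72 + 76 + 90 + 107 + 92 + 99 + 56 + 157 = 749.
Total exposure: 3 + 3 + 7 + 4 + 3 + 7 + 5 + 6 = 38 hours.
Gamma(α, β) with Poisson data over total exposure Σt gives posterior Gamma(α+Σx, β+Σt) = Gamma(758, 41).
Posterior variance = α'/β'² = 758/1681.

758/1681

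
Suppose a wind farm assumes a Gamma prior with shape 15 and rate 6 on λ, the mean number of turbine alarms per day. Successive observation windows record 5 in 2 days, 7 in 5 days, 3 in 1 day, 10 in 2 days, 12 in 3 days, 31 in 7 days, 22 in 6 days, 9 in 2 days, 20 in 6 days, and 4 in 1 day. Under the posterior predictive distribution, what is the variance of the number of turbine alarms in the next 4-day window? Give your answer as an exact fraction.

24840/1681

Total count: 5 + 7 + 3 + 10 + 12 + 31 + 22 + 9 + 20 + 4 = 123.
Total exposure: 2 + 5 + 1 + 2 + 3 + 7 + 6 + 2 + 6 + 1 = 35 days.
The Gamma prior is conjugate for the Poisson rate, so λ | data ~ Gamma(15+123, 6+35) = Gamma(138, 41).
The posterior predictive for a window of length T is Negative Binomial with variance T·α'·(β'+T)/β'² = 4·138·45/1681 = 24840/1681.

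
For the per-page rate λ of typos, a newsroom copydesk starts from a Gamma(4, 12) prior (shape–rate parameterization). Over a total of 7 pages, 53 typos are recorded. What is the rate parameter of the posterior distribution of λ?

Total count 53 over total exposure 7 pages.
The Gamma prior is conjugate for the Poisson rate, so λ | data ~ Gamma(4+53, 12+7) = Gamma(57, 19).

19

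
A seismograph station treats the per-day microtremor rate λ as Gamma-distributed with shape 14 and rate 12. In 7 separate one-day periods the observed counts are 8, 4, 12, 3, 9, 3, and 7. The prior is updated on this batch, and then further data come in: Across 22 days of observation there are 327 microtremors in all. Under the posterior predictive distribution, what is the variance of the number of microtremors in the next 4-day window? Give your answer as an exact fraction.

69660/1681

Total count: 8 + 4 + 12 + 3 + 9 + 3 + 7 = 46.
Total exposure: 7 days.
After the first batch: Gamma(14 + 46, 12 + 7) = Gamma(60, 19).
Total count 327 over total exposure 22 days.
After the second batch: Gamma(60 + 327, 19 + 22) = Gamma(387, 41).
The posterior predictive for a window of length T is Negative Binomial with variance T·α'·(β'+T)/β'² = 4·387·45/1681 = 69660/1681.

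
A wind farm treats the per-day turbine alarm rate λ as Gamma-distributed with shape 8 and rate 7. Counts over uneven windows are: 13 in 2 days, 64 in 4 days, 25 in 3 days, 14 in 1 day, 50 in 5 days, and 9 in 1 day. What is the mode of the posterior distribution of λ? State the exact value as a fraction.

182/23

Total count: 13 + 64 + 25 + 14 + 50 + 9 = 175.
Total exposure: 2 + 4 + 3 + 1 + 5 + 1 = 16 days.
Conjugate update: add total count to the shape and total exposure to the rate, giving Gamma(183, 23).
Posterior mode = (α'−1)/β' = 182/23.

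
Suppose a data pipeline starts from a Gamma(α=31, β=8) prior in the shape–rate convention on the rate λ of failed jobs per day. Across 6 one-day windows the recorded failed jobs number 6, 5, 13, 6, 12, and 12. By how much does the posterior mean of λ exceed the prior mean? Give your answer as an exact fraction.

Total count: 6 + 5 + 13 + 6 + 12 + 12 = 54.
Total exposure: 6 days.
The Gamma prior is conjugate for the Poisson rate, so λ | data ~ Gamma(31+54, 8+6) = Gamma(85, 14).
Posterior mean = 85/14 = 85/14; prior mean = 31/8 = 31/8. Difference = 85/14 − 31/8 = 123/56.

123/56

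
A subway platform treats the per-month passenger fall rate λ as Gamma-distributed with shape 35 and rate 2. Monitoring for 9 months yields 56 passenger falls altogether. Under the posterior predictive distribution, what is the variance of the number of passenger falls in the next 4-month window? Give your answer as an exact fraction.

5460/121

Total count 56 over total exposure 9 months.
The Gamma prior is conjugate for the Poisson rate, so λ | data ~ Gamma(35+56, 2+9) = Gamma(91, 11).
The posterior predictive for a window of length T is Negative Binomial with variance T·α'·(β'+T)/β'² = 4·91·15/121 = 5460/121.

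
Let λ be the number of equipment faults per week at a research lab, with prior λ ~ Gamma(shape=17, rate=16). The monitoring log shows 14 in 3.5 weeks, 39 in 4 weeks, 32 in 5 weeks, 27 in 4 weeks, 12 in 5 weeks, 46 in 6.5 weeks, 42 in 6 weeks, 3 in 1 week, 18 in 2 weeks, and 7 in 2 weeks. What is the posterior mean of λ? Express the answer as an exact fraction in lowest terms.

Total count: 14 + 39 + 32 + 27 + 12 + 46 + 42 + 3 + 18 + 7 = 240.
Total exposure: 3.5 + 4 + 5 + 4 + 5 + 6.5 + 6 + 1 + 2 + 2 = 39 weeks.
The Gamma prior is conjugate for the Poisson rate, so λ | data ~ Gamma(17+240, 16+39) = Gamma(257, 55).
Posterior mean = α'/β' = 257/55.

257/55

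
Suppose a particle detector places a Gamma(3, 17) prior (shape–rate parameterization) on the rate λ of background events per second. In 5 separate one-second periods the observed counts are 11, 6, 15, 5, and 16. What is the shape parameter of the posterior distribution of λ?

Total count: 11 + 6 + 15 + 5 + 16 = 53.
Total exposure: 5 seconds.
Posterior: α' = 3 + 53 = 56, β' = 17 + 5 = 22.

56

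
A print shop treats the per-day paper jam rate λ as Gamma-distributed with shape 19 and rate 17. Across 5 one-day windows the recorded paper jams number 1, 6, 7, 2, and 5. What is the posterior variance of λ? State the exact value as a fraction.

10/121

Total count: 1 + 6 + 7 + 2 + 5 = 21.
Total exposure: 5 days.
Gamma(α, β) with Poisson data over total exposure Σt gives posterior Gamma(α+Σx, β+Σt) = Gamma(40, 22).
Posterior variance = α'/β'² = 40/484 = 10/121.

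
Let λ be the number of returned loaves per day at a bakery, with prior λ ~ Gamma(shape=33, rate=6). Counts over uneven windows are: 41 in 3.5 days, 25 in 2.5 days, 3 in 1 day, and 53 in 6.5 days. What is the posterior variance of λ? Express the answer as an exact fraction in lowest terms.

620/1521

Total count: 41 + 25 + 3 + 53 = 122.
Total exposure: 3.5 + 2.5 + 1 + 6.5 = 13.5 days.
Conjugate update: add total count to the shape and total exposure to the rate, giving Gamma(155, 39/2).
Posterior variance = α'/β'² = 155/(1521/4) = 620/1521.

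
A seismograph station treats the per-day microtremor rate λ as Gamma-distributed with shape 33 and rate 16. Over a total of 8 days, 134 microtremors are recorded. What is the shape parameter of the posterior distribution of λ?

Total count 134 over total exposure 8 days.
Gamma(α, β) with Poisson data over total exposure Σt gives posterior Gamma(α+Σx, β+Σt) = Gamma(167, 24).

167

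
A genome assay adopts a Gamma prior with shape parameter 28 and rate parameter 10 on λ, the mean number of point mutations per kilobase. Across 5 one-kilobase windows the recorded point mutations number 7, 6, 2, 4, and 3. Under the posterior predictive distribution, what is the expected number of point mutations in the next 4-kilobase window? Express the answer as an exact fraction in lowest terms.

Total count: 7 + 6 + 2 + 4 + 3 = 22.
Total exposure: 5 kilobases.
Posterior: α' = 28 + 22 = 50, β' = 10 + 5 = 15.
Predictive mean over a 4-kilobase window = T·E[λ|data] = 4·50/15 = 40/3.

40/3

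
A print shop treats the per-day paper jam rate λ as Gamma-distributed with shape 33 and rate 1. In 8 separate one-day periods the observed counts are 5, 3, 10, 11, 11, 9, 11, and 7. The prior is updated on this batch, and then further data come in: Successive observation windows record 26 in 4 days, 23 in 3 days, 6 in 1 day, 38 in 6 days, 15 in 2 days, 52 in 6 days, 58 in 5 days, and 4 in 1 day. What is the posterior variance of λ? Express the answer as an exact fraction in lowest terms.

322/1369

Total count: 5 + 3 + 10 + 11 + 11 + 9 + 11 + 7 = 67.
Total exposure: 8 days.
After the first batch: Gamma(33 + 67, 1 + 8) = Gamma(100, 9).
Total count: 26 + 23 + 6 + 38 + 15 + 52 + 58 + 4 = 222.
Total exposure: 4 + 3 + 1 + 6 + 2 + 6 + 5 + 1 = 28 days.
After the second batch: Gamma(100 + 222, 9 + 28) = Gamma(322, 37).
Posterior variance = α'/β'² = 322/1369.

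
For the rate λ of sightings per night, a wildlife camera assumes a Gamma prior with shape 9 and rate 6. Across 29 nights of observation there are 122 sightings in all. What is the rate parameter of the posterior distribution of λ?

35

Total count 122 over total exposure 29 nights.
Gamma(α, β) with Poisson data over total exposure Σt gives posterior Gamma(α+Σx, β+Σt) = Gamma(131, 35).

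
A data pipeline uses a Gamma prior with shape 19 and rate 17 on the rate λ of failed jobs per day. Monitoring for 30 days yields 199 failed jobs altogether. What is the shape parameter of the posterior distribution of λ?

218

Total count 199 over total exposure 30 days.
Conjugate update: add total count to the shape and total exposure to the rate, giving Gamma(218, 47).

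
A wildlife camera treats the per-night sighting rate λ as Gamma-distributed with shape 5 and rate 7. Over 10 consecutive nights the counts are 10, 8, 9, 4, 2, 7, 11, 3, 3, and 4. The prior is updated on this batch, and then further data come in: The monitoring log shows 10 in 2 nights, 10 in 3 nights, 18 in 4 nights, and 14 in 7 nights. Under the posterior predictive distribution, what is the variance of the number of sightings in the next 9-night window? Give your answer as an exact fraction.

4956/121

Total count: 10 + 8 + 9 + 4 + 2 + 7 + 11 + 3 + 3 + 4 = 61.
Total exposure: 10 nights.
After the first batch: Gamma(5 + 61, 7 + 10) = Gamma(66, 17).
Total count: 10 + 10 + 18 + 14 = 52.
Total exposure: 2 + 3 + 4 + 7 = 16 nights.
After the second batch: Gamma(66 + 52, 17 + 16) = Gamma(118, 33).
The posterior predictive for a window of length T is Negative Binomial with variance T·α'·(β'+T)/β'² = 9·118·42/1089 = 4956/121.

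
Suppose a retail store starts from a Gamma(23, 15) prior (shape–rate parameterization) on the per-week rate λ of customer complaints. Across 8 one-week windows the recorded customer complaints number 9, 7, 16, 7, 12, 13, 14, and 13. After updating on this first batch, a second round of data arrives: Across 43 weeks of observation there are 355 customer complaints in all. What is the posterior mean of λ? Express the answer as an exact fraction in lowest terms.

469/66

Total count: 9 + 7 + 16 + 7 + 12 + 13 + 14 + 13 = 91.
Total exposure: 8 weeks.
After the first batch: Gamma(23 + 91, 15 + 8) = Gamma(114, 23).
Total count 355 over total exposure 43 weeks.
After the second batch: Gamma(114 + 355, 23 + 43) = Gamma(469, 66).
Posterior mean = α'/β' = 469/66.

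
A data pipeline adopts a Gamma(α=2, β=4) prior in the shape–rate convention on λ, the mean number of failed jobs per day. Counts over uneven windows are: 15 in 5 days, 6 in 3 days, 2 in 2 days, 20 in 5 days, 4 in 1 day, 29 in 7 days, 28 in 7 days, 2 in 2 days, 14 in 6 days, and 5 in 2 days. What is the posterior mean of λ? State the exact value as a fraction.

Total count: 15 + 6 + 2 + 20 + 4 + 29 + 28 + 2 + 14 + 5 = 125.
Total exposure: 5 + 3 + 2 + 5 + 1 + 7 + 7 + 2 + 6 + 2 = 40 days.
Conjugate update: add total count to the shape and total exposure to the rate, giving Gamma(127, 44).
Posterior mean = α'/β' = 127/44.

127/44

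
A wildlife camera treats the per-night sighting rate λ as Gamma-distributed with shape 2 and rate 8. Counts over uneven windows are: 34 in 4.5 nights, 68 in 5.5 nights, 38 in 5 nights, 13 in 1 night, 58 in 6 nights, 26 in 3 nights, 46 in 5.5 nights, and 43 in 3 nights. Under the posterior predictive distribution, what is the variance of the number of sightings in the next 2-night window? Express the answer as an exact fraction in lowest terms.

114144/6889

Total count: 34 + 68 + 38 + 13 + 58 + 26 + 46 + 43 = 326.
Total exposure: 4.5 + 5.5 + 5 + 1 + 6 + 3 + 5.5 + 3 = 33.5 nights.
Posterior: α' = 2 + 326 = 328, β' = 8 + 33.5 = 83/2.
The posterior predictive for a window of length T is Negative Binomial with variance T·α'·(β'+T)/β'² = 2·328·(87/2)/(6889/4) = 114144/6889.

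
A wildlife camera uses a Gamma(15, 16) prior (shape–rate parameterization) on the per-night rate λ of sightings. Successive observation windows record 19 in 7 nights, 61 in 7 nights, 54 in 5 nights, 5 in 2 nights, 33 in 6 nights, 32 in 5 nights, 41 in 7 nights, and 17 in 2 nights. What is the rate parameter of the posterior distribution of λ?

Total count: 19 + 61 + 54 + 5 + 33 + 32 + 41 + 17 = 262.
Total exposure: 7 + 7 + 5 + 2 + 6 + 5 + 7 + 2 = 41 nights.
Conjugate update: add total count to the shape and total exposure to the rate, giving Gamma(277, 57).

57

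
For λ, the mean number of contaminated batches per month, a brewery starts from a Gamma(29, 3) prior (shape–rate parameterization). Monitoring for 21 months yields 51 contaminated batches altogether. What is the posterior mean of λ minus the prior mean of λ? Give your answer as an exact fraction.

Total count 51 over total exposure 21 months.
Conjugate update: add total count to the shape and total exposure to the rate, giving Gamma(80, 24).
Posterior mean = 80/24 = 10/3; prior mean = 29/3 = 29/3. Difference = 10/3 − 29/3 = -19/3.

-19/3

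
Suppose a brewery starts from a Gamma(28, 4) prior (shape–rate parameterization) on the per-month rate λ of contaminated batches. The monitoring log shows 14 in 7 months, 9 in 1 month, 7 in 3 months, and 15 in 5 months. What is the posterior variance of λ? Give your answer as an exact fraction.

73/400

Total count: 14 + 9 + 7 + 15 = 45.
Total exposure: 7 + 1 + 3 + 5 = 16 months.
The Gamma prior is conjugate for the Poisson rate, so λ | data ~ Gamma(28+45, 4+16) = Gamma(73, 20).
Posterior variance = α'/β'² = 73/400.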